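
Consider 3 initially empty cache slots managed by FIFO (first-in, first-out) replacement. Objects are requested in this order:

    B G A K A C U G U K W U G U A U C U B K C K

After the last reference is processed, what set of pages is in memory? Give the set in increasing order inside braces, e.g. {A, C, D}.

B: fault, frames {B}
G: fault, frames {B,G}
A: fault, frames {B,G,A}
K: fault, evict B, frames {G,A,K}
A: hit
C: fault, evict G, frames {A,K,C}
U: fault, evict A, frames {K,C,U}
G: fault, evict K, frames {C,U,G}
U: hit
K: fault, evict C, frames {U,G,K}
W: fault, evict U, frames {G,K,W}
U: fault, evict G, frames {K,W,U}
G: fault, evict K, frames {W,U,G}
U: hit
A: fault, evict W, frames {U,G,A}
U: hit
C: fault, evict U, frames {G,A,C}
U: fault, evict G, frames {A,C,U}
B: fault, evict A, frames {C,U,B}
K: fault, evict C, frames {U,B,K}
C: fault, evict U, frames {B,K,C}
K: hit

{B, C, K}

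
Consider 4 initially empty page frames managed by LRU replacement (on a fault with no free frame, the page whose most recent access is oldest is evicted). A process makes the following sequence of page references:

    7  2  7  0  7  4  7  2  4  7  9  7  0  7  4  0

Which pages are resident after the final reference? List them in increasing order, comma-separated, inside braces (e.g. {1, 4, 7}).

7: miss, frames {7}
2: miss, frames {7,2}
7: hit
0: miss, frames {2,7,0}
7: hit
4: miss, frames {2,0,7,4}
7: hit
2: hit
4: hit
7: hit
9: miss, evict 0, frames {2,4,7,9}
7: hit
0: miss, evict 2, frames {4,9,7,0}
7: hit
4: hit
0: hit

{0, 4, 7, 9}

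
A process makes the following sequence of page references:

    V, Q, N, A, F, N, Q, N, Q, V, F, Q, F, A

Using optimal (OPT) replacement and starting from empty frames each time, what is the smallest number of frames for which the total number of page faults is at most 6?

4

f=1: 14 faults
f=2: 9 faults
f=3: 7 faults
f=4: 6 faults
f=5: 5 faults
Smallest f with faults ≤ 6 is 4.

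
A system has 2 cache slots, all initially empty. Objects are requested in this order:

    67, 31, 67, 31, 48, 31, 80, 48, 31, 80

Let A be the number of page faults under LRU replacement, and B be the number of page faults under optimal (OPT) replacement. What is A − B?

Under LRU: F F . . F . F F F F → 7 faults.
Under OPT: F F . . F . F . F . → 5 faults.
A − B = 7 − 5 = 2.

2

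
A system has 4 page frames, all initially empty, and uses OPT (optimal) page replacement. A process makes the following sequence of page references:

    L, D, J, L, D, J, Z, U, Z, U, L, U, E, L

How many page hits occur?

8

L → fault, frames {L}
D → fault, frames {L,D}
J → fault, frames {L,D,J}
L → hit
D → hit
J → hit
Z → fault, frames {L,D,J,Z}
U → fault, evict J, frames {L,D,Z,U}
Z → hit
U → hit
L → hit
U → hit
E → fault, evict U, frames {L,D,Z,E}
L → hit
Hits: 8.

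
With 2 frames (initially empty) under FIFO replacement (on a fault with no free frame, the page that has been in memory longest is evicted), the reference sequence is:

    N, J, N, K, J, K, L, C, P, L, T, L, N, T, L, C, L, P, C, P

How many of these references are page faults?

N: fault, frames (N)
J: fault, frames (N J)
N: hit
K: fault, evict N, frames (J K)
J: hit
K: hit
L: fault, evict J, frames (K L)
C: fault, evict K, frames (L C)
P: fault, evict L, frames (C P)
L: fault, evict C, frames (P L)
T: fault, evict P, frames (L T)
L: hit
N: fault, evict L, frames (T N)
T: hit
L: fault, evict T, frames (N L)
C: fault, evict N, frames (L C)
L: hit
P: fault, evict L, frames (C P)
C: hit
P: hit
Page faults: 12.

12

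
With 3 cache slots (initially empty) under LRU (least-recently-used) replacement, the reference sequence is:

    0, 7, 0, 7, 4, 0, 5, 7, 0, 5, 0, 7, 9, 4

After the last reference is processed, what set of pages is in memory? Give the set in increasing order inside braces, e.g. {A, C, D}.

{4, 7, 9}

0 → fault, frames [0]
7 → fault, frames [0, 7]
0 → hit
7 → hit
4 → fault, frames [0, 7, 4]
0 → hit
5 → fault, evict 7, frames [4, 0, 5]
7 → fault, evict 4, frames [0, 5, 7]
0 → hit
5 → hit
0 → hit
7 → hit
9 → fault, evict 5, frames [0, 7, 9]
4 → fault, evict 0, frames [7, 9, 4]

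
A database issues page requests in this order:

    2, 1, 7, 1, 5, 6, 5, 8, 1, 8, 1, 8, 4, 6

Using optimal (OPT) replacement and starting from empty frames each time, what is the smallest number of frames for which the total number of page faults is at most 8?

f=1: 14 faults
f=2: 9 faults
f=3: 7 faults
f=4: 7 faults
f=5: 7 faults
f=6: 7 faults
f=7: 7 faults
Smallest f with faults ≤ 8 is 3.

3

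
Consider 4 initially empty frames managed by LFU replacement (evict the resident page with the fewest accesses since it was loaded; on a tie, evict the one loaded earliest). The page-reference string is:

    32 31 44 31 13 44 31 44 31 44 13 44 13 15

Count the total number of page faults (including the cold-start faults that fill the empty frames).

32 → miss, frames (32)
31 → miss, frames (32 31)
44 → miss, frames (32 31 44)
31 → hit
13 → miss, frames (32 31 44 13)
44 → hit
31 → hit
44 → hit
31 → hit
44 → hit
13 → hit
44 → hit
13 → hit
15 → miss, evict 32, frames (31 44 13 15)
Page faults: 5.

5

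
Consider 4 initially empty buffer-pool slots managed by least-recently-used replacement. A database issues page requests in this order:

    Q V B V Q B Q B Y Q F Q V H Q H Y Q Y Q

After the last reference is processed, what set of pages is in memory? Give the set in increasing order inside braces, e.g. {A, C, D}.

{H, Q, V, Y}

Q -> fault, frames {Q}
V -> fault, frames {Q,V}
B -> fault, frames {Q,V,B}
V -> hit
Q -> hit
B -> hit
Q -> hit
B -> hit
Y -> fault, frames {V,Q,B,Y}
Q -> hit
F -> fault, evict V, frames {B,Y,Q,F}
Q -> hit
V -> fault, evict B, frames {Y,F,Q,V}
H -> fault, evict Y, frames {F,Q,V,H}
Q -> hit
H -> hit
Y -> fault, evict F, frames {V,Q,H,Y}
Q -> hit
Y -> hit
Q -> hit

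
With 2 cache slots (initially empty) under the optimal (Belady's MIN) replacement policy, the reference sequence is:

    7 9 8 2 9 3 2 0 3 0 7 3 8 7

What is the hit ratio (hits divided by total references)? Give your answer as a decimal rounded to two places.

0.43

7: fault, frames {7}
9: fault, frames {7,9}
8: fault, evict 7, frames {9,8}
2: fault, evict 8, frames {9,2}
9: hit
3: fault, evict 9, frames {2,3}
2: hit
0: fault, evict 2, frames {3,0}
3: hit
0: hit
7: fault, evict 0, frames {3,7}
3: hit
8: fault, evict 3, frames {7,8}
7: hit
Hits: 6 of 14 references → 6/14 = 0.4286.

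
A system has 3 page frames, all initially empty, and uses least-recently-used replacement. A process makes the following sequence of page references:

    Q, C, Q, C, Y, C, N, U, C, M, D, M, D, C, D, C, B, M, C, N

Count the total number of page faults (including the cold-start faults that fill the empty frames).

Q: miss, frames [Q]
C: miss, frames [Q, C]
Q: hit
C: hit
Y: miss, frames [Q, C, Y]
C: hit
N: miss, evict Q, frames [Y, C, N]
U: miss, evict Y, frames [C, N, U]
C: hit
M: miss, evict N, frames [U, C, M]
D: miss, evict U, frames [C, M, D]
M: hit
D: hit
C: hit
D: hit
C: hit
B: miss, evict M, frames [D, C, B]
M: miss, evict D, frames [C, B, M]
C: hit
N: miss, evict B, frames [M, C, N]
Page faults: 10.

10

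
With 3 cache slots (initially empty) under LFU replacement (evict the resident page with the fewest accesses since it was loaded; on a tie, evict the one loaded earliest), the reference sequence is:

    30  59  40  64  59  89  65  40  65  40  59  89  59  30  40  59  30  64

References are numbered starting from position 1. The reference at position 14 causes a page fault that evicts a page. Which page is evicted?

pos 1: 30 → fault, frames {30}
pos 2: 59 → fault, frames {30,59}
pos 3: 40 → fault, frames {30,59,40}
pos 4: 64 → fault, evict 30, frames {59,40,64}
pos 5: 59 → hit
pos 6: 89 → fault, evict 40, frames {59,64,89}
pos 7: 65 → fault, evict 64, frames {59,89,65}
pos 8: 40 → fault, evict 89, frames {59,65,40}
pos 9: 65 → hit
pos 10: 40 → hit
pos 11: 59 → hit
pos 12: 89 → fault, evict 65, frames {59,40,89}
pos 13: 59 → hit
pos 14: 30 → fault, evict 89, frames {59,40,30}
At position 14, page 89 is evicted.

89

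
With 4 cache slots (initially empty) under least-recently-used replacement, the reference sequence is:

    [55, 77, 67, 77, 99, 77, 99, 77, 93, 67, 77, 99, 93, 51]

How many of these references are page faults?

55: fault, frames (55)
77: fault, frames (55 77)
67: fault, frames (55 77 67)
77: hit
99: fault, frames (55 67 77 99)
77: hit
99: hit
77: hit
93: fault, evict 55, frames (67 99 77 93)
67: hit
77: hit
99: hit
93: hit
51: fault, evict 67, frames (77 99 93 51)
Page faults: 6.

6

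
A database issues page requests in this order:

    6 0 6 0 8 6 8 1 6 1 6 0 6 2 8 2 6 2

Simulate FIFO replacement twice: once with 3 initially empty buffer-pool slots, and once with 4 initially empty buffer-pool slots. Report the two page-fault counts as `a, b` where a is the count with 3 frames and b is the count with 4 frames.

9, 6

3 frames: F F . . F . . F F . . F . F F . F . → 9 faults.
4 frames: F F . . F . . F . . . . . F . . F . → 6 faults.
6 < 9: adding a frame reduced faults, as is typical.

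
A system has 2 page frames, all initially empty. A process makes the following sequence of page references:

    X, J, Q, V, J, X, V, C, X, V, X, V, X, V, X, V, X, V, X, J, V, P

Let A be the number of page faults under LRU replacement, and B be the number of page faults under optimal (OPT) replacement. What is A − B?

4

Under LRU: F F F F F F F F F F . . . . . . . . . F F F → 13 faults.
Under OPT: F F F F . F . F . F . . . . . . . . . F . F → 9 faults.
A − B = 13 − 9 = 4.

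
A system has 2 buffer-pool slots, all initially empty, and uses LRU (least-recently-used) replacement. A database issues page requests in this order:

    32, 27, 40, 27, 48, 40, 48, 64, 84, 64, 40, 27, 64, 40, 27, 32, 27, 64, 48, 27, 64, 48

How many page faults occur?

32 -> miss, frames [32]
27 -> miss, frames [32, 27]
40 -> miss, evict 32, frames [27, 40]
27 -> hit
48 -> miss, evict 40, frames [27, 48]
40 -> miss, evict 27, frames [48, 40]
48 -> hit
64 -> miss, evict 40, frames [48, 64]
84 -> miss, evict 48, frames [64, 84]
64 -> hit
40 -> miss, evict 84, frames [64, 40]
27 -> miss, evict 64, frames [40, 27]
64 -> miss, evict 40, frames [27, 64]
40 -> miss, evict 27, frames [64, 40]
27 -> miss, evict 64, frames [40, 27]
32 -> miss, evict 40, frames [27, 32]
27 -> hit
64 -> miss, evict 32, frames [27, 64]
48 -> miss, evict 27, frames [64, 48]
27 -> miss, evict 64, frames [48, 27]
64 -> miss, evict 48, frames [27, 64]
48 -> miss, evict 27, frames [64, 48]
Page faults: 18.

18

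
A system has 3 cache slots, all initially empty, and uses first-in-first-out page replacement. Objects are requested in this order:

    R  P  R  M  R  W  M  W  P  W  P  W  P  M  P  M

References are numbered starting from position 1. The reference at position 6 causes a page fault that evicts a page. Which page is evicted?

R

pos 1: R: fault, frames {R}
pos 2: P: fault, frames {R,P}
pos 3: R: hit
pos 4: M: fault, frames {R,P,M}
pos 5: R: hit
pos 6: W: fault, evict R, frames {P,M,W}
At position 6, page R is evicted.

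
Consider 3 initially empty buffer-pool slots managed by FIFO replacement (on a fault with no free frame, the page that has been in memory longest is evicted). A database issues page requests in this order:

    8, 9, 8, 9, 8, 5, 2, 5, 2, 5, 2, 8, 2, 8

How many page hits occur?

8: fault, frames {8}
9: fault, frames {8,9}
8: hit
9: hit
8: hit
5: fault, frames {8,9,5}
2: fault, evict 8, frames {9,5,2}
5: hit
2: hit
5: hit
2: hit
8: fault, evict 9, frames {5,2,8}
2: hit
8: hit
Hits: 9.

9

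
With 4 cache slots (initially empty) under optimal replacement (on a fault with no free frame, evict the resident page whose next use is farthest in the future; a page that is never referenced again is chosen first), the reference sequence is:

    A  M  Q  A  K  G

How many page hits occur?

A → fault, frames {A}
M → fault, frames {A,M}
Q → fault, frames {A,M,Q}
A → hit
K → fault, frames {A,M,Q,K}
G → fault, evict K, frames {A,M,Q,G}
Hits: 1.

1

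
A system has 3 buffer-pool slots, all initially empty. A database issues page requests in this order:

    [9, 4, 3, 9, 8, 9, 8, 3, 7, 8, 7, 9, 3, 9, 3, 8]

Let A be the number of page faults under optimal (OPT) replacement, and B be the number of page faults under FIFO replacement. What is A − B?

-2

Under OPT: F F F . F . . . F . . . F . . . → 6 faults.
Under FIFO: F F F . F F . . F . . . F . . F → 8 faults.
A − B = 6 − 8 = -2.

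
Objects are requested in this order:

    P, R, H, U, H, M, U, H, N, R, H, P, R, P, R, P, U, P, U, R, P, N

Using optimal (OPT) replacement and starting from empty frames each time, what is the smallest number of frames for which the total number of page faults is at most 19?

2

f=1: 22 faults
f=2: 12 faults
f=3: 9 faults
f=4: 7 faults
f=5: 6 faults
f=6: 6 faults
Smallest f with faults ≤ 19 is 2.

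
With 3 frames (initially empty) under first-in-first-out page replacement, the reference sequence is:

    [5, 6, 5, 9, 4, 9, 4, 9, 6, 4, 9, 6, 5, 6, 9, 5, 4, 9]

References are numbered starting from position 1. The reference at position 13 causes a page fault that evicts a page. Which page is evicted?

pos 1: 5: fault, frames (5)
pos 2: 6: fault, frames (5 6)
pos 3: 5: hit
pos 4: 9: fault, frames (5 6 9)
pos 5: 4: fault, evict 5, frames (6 9 4)
pos 6: 9: hit
pos 7: 4: hit
pos 8: 9: hit
pos 9: 6: hit
pos 10: 4: hit
pos 11: 9: hit
pos 12: 6: hit
pos 13: 5: fault, evict 6, frames (9 4 5)
At position 13, page 6 is evicted.

6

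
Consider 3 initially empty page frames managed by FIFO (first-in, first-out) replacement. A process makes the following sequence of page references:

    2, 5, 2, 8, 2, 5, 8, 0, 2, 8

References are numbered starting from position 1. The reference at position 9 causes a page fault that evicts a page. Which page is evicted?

pos 1: 2 → miss, frames (2)
pos 2: 5 → miss, frames (2 5)
pos 3: 2 → hit
pos 4: 8 → miss, frames (2 5 8)
pos 5: 2 → hit
pos 6: 5 → hit
pos 7: 8 → hit
pos 8: 0 → miss, evict 2, frames (5 8 0)
pos 9: 2 → miss, evict 5, frames (8 0 2)
At position 9, page 5 is evicted.

5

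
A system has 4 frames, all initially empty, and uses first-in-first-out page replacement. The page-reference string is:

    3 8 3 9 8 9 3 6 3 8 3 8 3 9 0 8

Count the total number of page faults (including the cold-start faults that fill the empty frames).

5

3 -> fault, frames {3}
8 -> fault, frames {3,8}
3 -> hit
9 -> fault, frames {3,8,9}
8 -> hit
9 -> hit
3 -> hit
6 -> fault, frames {3,8,9,6}
3 -> hit
8 -> hit
3 -> hit
8 -> hit
3 -> hit
9 -> hit
0 -> fault, evict 3, frames {8,9,6,0}
8 -> hit
Page faults: 5.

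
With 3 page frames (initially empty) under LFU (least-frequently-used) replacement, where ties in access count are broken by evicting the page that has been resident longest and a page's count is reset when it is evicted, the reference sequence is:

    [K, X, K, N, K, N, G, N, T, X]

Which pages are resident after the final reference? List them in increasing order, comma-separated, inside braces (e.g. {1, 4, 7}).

K -> miss, frames (K)
X -> miss, frames (K X)
K -> hit
N -> miss, frames (K X N)
K -> hit
N -> hit
G -> miss, evict X, frames (K N G)
N -> hit
T -> miss, evict G, frames (K N T)
X -> miss, evict T, frames (K N X)

{K, N, X}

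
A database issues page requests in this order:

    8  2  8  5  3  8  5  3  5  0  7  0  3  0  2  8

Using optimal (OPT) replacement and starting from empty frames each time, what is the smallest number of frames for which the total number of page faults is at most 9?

3

f=1: 16 faults
f=2: 10 faults
f=3: 8 faults
f=4: 7 faults
f=5: 6 faults
f=6: 6 faults
Smallest f with faults ≤ 9 is 3.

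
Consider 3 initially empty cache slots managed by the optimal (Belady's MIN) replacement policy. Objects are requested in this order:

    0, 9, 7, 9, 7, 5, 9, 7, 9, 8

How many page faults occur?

0 → fault, frames {0}
9 → fault, frames {0,9}
7 → fault, frames {0,9,7}
9 → hit
7 → hit
5 → fault, evict 0, frames {9,7,5}
9 → hit
7 → hit
9 → hit
8 → fault, evict 5, frames {9,7,8}
Page faults: 5.

5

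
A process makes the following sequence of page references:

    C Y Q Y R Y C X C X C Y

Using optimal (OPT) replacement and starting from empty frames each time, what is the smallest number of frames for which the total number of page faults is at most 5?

f=1: 12 faults
f=2: 7 faults
f=3: 5 faults
f=4: 5 faults
f=5: 5 faults
Smallest f with faults ≤ 5 is 3.

3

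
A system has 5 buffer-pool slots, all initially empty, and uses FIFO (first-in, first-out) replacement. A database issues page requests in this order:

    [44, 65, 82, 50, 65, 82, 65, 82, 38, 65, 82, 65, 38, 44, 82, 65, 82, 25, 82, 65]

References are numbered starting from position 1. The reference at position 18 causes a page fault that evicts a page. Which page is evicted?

44

pos 1: 44 → fault, frames {44}
pos 2: 65 → fault, frames {44,65}
pos 3: 82 → fault, frames {44,65,82}
pos 4: 50 → fault, frames {44,65,82,50}
pos 5: 65 → hit
pos 6: 82 → hit
pos 7: 65 → hit
pos 8: 82 → hit
pos 9: 38 → fault, frames {44,65,82,50,38}
pos 10: 65 → hit
pos 11: 82 → hit
pos 12: 65 → hit
pos 13: 38 → hit
pos 14: 44 → hit
pos 15: 82 → hit
pos 16: 65 → hit
pos 17: 82 → hit
pos 18: 25 → fault, evict 44, frames {65,82,50,38,25}
At position 18, page 44 is evicted.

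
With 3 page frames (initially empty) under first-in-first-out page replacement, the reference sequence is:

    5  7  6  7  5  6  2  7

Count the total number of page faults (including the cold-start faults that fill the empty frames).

4

5 -> fault, frames (5)
7 -> fault, frames (5 7)
6 -> fault, frames (5 7 6)
7 -> hit
5 -> hit
6 -> hit
2 -> fault, evict 5, frames (7 6 2)
7 -> hit
Page faults: 4.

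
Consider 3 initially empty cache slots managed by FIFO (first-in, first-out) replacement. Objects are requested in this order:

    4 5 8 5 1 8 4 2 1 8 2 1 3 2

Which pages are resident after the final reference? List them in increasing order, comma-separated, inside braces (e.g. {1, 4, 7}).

{1, 2, 3}

4 -> fault, frames {4}
5 -> fault, frames {4,5}
8 -> fault, frames {4,5,8}
5 -> hit
1 -> fault, evict 4, frames {5,8,1}
8 -> hit
4 -> fault, evict 5, frames {8,1,4}
2 -> fault, evict 8, frames {1,4,2}
1 -> hit
8 -> fault, evict 1, frames {4,2,8}
2 -> hit
1 -> fault, evict 4, frames {2,8,1}
3 -> fault, evict 2, frames {8,1,3}
2 -> fault, evict 8, frames {1,3,2}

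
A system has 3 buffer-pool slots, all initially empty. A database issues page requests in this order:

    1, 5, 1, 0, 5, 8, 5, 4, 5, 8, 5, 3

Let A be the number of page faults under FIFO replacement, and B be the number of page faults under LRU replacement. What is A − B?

Under FIFO: F F . F . F . F F . . F → 7 faults.
Under LRU: F F . F . F . F . . . F → 6 faults.
A − B = 7 − 6 = 1.

1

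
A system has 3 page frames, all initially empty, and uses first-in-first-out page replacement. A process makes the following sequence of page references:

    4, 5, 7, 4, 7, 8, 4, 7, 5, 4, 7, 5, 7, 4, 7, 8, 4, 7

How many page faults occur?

9

4 → fault, frames [4]
5 → fault, frames [4, 5]
7 → fault, frames [4, 5, 7]
4 → hit
7 → hit
8 → fault, evict 4, frames [5, 7, 8]
4 → fault, evict 5, frames [7, 8, 4]
7 → hit
5 → fault, evict 7, frames [8, 4, 5]
4 → hit
7 → fault, evict 8, frames [4, 5, 7]
5 → hit
7 → hit
4 → hit
7 → hit
8 → fault, evict 4, frames [5, 7, 8]
4 → fault, evict 5, frames [7, 8, 4]
7 → hit
Page faults: 9.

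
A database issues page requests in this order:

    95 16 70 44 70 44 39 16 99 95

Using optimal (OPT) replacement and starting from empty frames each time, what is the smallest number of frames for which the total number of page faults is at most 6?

f=1: 10 faults
f=2: 8 faults
f=3: 7 faults
f=4: 6 faults
f=5: 6 faults
f=6: 6 faults
Smallest f with faults ≤ 6 is 4.

4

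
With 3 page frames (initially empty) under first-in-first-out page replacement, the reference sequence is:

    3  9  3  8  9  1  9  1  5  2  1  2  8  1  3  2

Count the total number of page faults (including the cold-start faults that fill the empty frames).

10

3: fault, frames [3]
9: fault, frames [3, 9]
3: hit
8: fault, frames [3, 9, 8]
9: hit
1: fault, evict 3, frames [9, 8, 1]
9: hit
1: hit
5: fault, evict 9, frames [8, 1, 5]
2: fault, evict 8, frames [1, 5, 2]
1: hit
2: hit
8: fault, evict 1, frames [5, 2, 8]
1: fault, evict 5, frames [2, 8, 1]
3: fault, evict 2, frames [8, 1, 3]
2: fault, evict 8, frames [1, 3, 2]
Page faults: 10.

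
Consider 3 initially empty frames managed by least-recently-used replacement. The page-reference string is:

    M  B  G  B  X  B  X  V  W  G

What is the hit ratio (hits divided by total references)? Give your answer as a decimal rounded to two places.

0.30

M: fault, frames [M]
B: fault, frames [M, B]
G: fault, frames [M, B, G]
B: hit
X: fault, evict M, frames [G, B, X]
B: hit
X: hit
V: fault, evict G, frames [B, X, V]
W: fault, evict B, frames [X, V, W]
G: fault, evict X, frames [V, W, G]
Hits: 3 of 10 references → 3/10 = 0.3000.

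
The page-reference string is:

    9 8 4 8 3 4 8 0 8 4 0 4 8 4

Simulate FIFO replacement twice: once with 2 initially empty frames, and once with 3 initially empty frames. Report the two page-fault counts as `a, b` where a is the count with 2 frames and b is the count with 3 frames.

2 frames: F F F . F . F F . F . . F . → 8 faults.
3 frames: F F F . F . . F F F . . . . → 7 faults.
7 < 8: adding a frame reduced faults, as is typical.

8, 7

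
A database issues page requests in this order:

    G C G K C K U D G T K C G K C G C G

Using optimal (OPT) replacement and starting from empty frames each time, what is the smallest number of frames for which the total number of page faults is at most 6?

4

f=1: 18 faults
f=2: 10 faults
f=3: 7 faults
f=4: 6 faults
f=5: 6 faults
f=6: 6 faults
Smallest f with faults ≤ 6 is 4.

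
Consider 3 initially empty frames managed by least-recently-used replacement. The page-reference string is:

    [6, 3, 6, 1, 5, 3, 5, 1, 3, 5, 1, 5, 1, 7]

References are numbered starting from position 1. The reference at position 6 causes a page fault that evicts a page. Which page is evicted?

pos 1: 6 → fault, frames [6]
pos 2: 3 → fault, frames [6, 3]
pos 3: 6 → hit
pos 4: 1 → fault, frames [3, 6, 1]
pos 5: 5 → fault, evict 3, frames [6, 1, 5]
pos 6: 3 → fault, evict 6, frames [1, 5, 3]
At position 6, page 6 is evicted.

6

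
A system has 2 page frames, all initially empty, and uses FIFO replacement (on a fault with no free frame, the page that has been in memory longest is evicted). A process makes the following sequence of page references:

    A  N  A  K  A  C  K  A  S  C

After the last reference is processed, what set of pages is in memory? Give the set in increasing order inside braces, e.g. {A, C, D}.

A → fault, frames (A)
N → fault, frames (A N)
A → hit
K → fault, evict A, frames (N K)
A → fault, evict N, frames (K A)
C → fault, evict K, frames (A C)
K → fault, evict A, frames (C K)
A → fault, evict C, frames (K A)
S → fault, evict K, frames (A S)
C → fault, evict A, frames (S C)

{C, S}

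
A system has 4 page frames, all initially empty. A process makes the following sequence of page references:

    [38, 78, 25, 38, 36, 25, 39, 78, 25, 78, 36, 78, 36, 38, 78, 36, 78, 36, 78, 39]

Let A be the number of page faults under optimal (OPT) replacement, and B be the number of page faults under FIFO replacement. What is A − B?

-1

Under OPT: F F F . F . F . . . . . . F . . . . . . → 6 faults.
Under FIFO: F F F . F . F . . . . . . F F . . . . . → 7 faults.
A − B = 6 − 7 = -1.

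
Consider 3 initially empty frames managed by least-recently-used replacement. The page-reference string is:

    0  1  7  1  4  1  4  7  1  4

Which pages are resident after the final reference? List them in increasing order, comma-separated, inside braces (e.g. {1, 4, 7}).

0 -> miss, frames [0]
1 -> miss, frames [0, 1]
7 -> miss, frames [0, 1, 7]
1 -> hit
4 -> miss, evict 0, frames [7, 1, 4]
1 -> hit
4 -> hit
7 -> hit
1 -> hit
4 -> hit

{1, 4, 7}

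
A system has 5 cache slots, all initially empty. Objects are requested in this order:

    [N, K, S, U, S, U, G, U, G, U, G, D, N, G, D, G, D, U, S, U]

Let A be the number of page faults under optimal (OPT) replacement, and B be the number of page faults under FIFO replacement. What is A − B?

Under OPT: F F F F . . F . . . . F . . . . . . . . → 6 faults.
Under FIFO: F F F F . . F . . . . F F . . . . . . . → 7 faults.
A − B = 6 − 7 = -1.

-1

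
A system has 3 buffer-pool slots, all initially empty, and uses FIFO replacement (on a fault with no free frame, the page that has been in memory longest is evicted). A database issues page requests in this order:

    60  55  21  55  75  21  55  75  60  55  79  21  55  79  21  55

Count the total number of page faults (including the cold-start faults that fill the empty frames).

8

60 → miss, frames (60)
55 → miss, frames (60 55)
21 → miss, frames (60 55 21)
55 → hit
75 → miss, evict 60, frames (55 21 75)
21 → hit
55 → hit
75 → hit
60 → miss, evict 55, frames (21 75 60)
55 → miss, evict 21, frames (75 60 55)
79 → miss, evict 75, frames (60 55 79)
21 → miss, evict 60, frames (55 79 21)
55 → hit
79 → hit
21 → hit
55 → hit
Page faults: 8.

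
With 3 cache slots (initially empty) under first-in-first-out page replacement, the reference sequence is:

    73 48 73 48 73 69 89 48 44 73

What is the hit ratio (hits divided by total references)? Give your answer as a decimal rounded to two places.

73 → fault, frames [73]
48 → fault, frames [73, 48]
73 → hit
48 → hit
73 → hit
69 → fault, frames [73, 48, 69]
89 → fault, evict 73, frames [48, 69, 89]
48 → hit
44 → fault, evict 48, frames [69, 89, 44]
73 → fault, evict 69, frames [89, 44, 73]
Hits: 4 of 10 references → 4/10 = 0.4000.

0.40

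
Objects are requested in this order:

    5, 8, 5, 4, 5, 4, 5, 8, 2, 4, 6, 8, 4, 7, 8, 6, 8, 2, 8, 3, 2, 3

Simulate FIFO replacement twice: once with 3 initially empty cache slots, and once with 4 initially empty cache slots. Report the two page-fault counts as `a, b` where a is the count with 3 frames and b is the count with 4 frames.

12, 9

3 frames: F F . F . . . . F . F F F F . F F F . F . . → 12 faults.
4 frames: F F . F . . . . F . F . . F F . . . . F F . → 9 faults.
9 < 12: adding a frame reduced faults, as is typical.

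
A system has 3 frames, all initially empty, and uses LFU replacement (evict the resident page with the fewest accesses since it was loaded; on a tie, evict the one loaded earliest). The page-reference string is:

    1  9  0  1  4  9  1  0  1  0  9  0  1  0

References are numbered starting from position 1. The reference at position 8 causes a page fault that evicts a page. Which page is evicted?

4

pos 1: 1 -> miss, frames (1)
pos 2: 9 -> miss, frames (1 9)
pos 3: 0 -> miss, frames (1 9 0)
pos 4: 1 -> hit
pos 5: 4 -> miss, evict 9, frames (1 0 4)
pos 6: 9 -> miss, evict 0, frames (1 4 9)
pos 7: 1 -> hit
pos 8: 0 -> miss, evict 4, frames (1 9 0)
At position 8, page 4 is evicted.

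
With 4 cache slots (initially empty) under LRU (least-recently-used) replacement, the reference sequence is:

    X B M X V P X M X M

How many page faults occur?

5

X → fault, frames {X}
B → fault, frames {X,B}
M → fault, frames {X,B,M}
X → hit
V → fault, frames {B,M,X,V}
P → fault, evict B, frames {M,X,V,P}
X → hit
M → hit
X → hit
M → hit
Page faults: 5.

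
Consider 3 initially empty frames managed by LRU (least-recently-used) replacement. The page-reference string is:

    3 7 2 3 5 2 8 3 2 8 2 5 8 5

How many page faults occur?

3 → miss, frames (3)
7 → miss, frames (3 7)
2 → miss, frames (3 7 2)
3 → hit
5 → miss, evict 7, frames (2 3 5)
2 → hit
8 → miss, evict 3, frames (5 2 8)
3 → miss, evict 5, frames (2 8 3)
2 → hit
8 → hit
2 → hit
5 → miss, evict 3, frames (8 2 5)
8 → hit
5 → hit
Page faults: 7.

7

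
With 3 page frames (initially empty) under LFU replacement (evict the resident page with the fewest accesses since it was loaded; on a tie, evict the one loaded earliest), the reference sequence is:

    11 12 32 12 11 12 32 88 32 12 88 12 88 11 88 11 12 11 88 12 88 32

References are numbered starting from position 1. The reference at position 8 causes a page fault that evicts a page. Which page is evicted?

pos 1: 11: fault, frames {11}
pos 2: 12: fault, frames {11,12}
pos 3: 32: fault, frames {11,12,32}
pos 4: 12: hit
pos 5: 11: hit
pos 6: 12: hit
pos 7: 32: hit
pos 8: 88: fault, evict 11, frames {12,32,88}
At position 8, page 11 is evicted.

11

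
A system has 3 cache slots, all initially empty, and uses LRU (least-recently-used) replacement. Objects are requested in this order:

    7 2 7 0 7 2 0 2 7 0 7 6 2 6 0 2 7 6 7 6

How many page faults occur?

7: miss, frames [7]
2: miss, frames [7, 2]
7: hit
0: miss, frames [2, 7, 0]
7: hit
2: hit
0: hit
2: hit
7: hit
0: hit
7: hit
6: miss, evict 2, frames [0, 7, 6]
2: miss, evict 0, frames [7, 6, 2]
6: hit
0: miss, evict 7, frames [2, 6, 0]
2: hit
7: miss, evict 6, frames [0, 2, 7]
6: miss, evict 0, frames [2, 7, 6]
7: hit
6: hit
Page faults: 8.

8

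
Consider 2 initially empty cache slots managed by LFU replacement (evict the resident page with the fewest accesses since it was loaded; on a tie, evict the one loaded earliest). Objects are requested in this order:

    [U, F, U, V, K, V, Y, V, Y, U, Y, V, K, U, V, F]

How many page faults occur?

U → miss, frames {U}
F → miss, frames {U,F}
U → hit
V → miss, evict F, frames {U,V}
K → miss, evict V, frames {U,K}
V → miss, evict K, frames {U,V}
Y → miss, evict V, frames {U,Y}
V → miss, evict Y, frames {U,V}
Y → miss, evict V, frames {U,Y}
U → hit
Y → hit
V → miss, evict Y, frames {U,V}
K → miss, evict V, frames {U,K}
U → hit
V → miss, evict K, frames {U,V}
F → miss, evict V, frames {U,F}
Page faults: 12.

12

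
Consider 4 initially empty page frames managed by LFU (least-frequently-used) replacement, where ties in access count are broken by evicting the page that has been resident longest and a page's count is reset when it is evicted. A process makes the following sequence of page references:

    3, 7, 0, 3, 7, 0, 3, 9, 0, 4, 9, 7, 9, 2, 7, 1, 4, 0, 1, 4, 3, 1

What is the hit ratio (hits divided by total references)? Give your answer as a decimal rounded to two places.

0.45

3 → fault, frames (3)
7 → fault, frames (3 7)
0 → fault, frames (3 7 0)
3 → hit
7 → hit
0 → hit
3 → hit
9 → fault, frames (3 7 0 9)
0 → hit
4 → fault, evict 9, frames (3 7 0 4)
9 → fault, evict 4, frames (3 7 0 9)
7 → hit
9 → hit
2 → fault, evict 9, frames (3 7 0 2)
7 → hit
1 → fault, evict 2, frames (3 7 0 1)
4 → fault, evict 1, frames (3 7 0 4)
0 → hit
1 → fault, evict 4, frames (3 7 0 1)
4 → fault, evict 1, frames (3 7 0 4)
3 → hit
1 → fault, evict 4, frames (3 7 0 1)
Hits: 10 of 22 references → 10/22 = 0.4545.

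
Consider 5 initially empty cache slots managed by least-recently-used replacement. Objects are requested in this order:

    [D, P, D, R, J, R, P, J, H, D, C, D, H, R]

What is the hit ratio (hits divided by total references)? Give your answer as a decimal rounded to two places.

0.50

D -> miss, frames (D)
P -> miss, frames (D P)
D -> hit
R -> miss, frames (P D R)
J -> miss, frames (P D R J)
R -> hit
P -> hit
J -> hit
H -> miss, frames (D R P J H)
D -> hit
C -> miss, evict R, frames (P J H D C)
D -> hit
H -> hit
R -> miss, evict P, frames (J C D H R)
Hits: 7 of 14 references → 7/14 = 0.5000.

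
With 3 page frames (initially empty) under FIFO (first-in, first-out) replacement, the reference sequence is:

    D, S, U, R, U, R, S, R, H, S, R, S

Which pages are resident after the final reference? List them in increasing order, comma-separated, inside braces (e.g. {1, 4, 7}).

{H, R, S}

D -> miss, frames {D}
S -> miss, frames {D,S}
U -> miss, frames {D,S,U}
R -> miss, evict D, frames {S,U,R}
U -> hit
R -> hit
S -> hit
R -> hit
H -> miss, evict S, frames {U,R,H}
S -> miss, evict U, frames {R,H,S}
R -> hit
S -> hit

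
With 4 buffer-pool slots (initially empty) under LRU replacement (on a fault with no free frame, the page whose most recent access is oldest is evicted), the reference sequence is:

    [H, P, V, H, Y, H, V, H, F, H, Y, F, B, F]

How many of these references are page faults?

H: miss, frames (H)
P: miss, frames (H P)
V: miss, frames (H P V)
H: hit
Y: miss, frames (P V H Y)
H: hit
V: hit
H: hit
F: miss, evict P, frames (Y V H F)
H: hit
Y: hit
F: hit
B: miss, evict V, frames (H Y F B)
F: hit
Page faults: 6.

6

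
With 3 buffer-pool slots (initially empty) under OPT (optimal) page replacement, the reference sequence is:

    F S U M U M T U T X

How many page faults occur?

6

F: miss, frames (F)
S: miss, frames (F S)
U: miss, frames (F S U)
M: miss, evict S, frames (F U M)
U: hit
M: hit
T: miss, evict M, frames (F U T)
U: hit
T: hit
X: miss, evict T, frames (F U X)
Page faults: 6.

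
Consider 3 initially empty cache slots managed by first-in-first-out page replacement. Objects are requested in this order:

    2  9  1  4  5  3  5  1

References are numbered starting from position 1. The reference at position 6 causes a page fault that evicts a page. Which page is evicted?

1

pos 1: 2 -> fault, frames {2}
pos 2: 9 -> fault, frames {2,9}
pos 3: 1 -> fault, frames {2,9,1}
pos 4: 4 -> fault, evict 2, frames {9,1,4}
pos 5: 5 -> fault, evict 9, frames {1,4,5}
pos 6: 3 -> fault, evict 1, frames {4,5,3}
At position 6, page 1 is evicted.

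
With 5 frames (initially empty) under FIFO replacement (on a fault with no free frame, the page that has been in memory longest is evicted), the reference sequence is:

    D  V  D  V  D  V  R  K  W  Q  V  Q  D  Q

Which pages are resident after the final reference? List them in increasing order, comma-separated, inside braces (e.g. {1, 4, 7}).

{D, K, Q, R, W}

D -> miss, frames {D}
V -> miss, frames {D,V}
D -> hit
V -> hit
D -> hit
V -> hit
R -> miss, frames {D,V,R}
K -> miss, frames {D,V,R,K}
W -> miss, frames {D,V,R,K,W}
Q -> miss, evict D, frames {V,R,K,W,Q}
V -> hit
Q -> hit
D -> miss, evict V, frames {R,K,W,Q,D}
Q -> hit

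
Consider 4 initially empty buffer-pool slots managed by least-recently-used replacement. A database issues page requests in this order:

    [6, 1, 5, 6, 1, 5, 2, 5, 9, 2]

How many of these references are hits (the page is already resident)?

5

6 → miss, frames (6)
1 → miss, frames (6 1)
5 → miss, frames (6 1 5)
6 → hit
1 → hit
5 → hit
2 → miss, frames (6 1 5 2)
5 → hit
9 → miss, evict 6, frames (1 2 5 9)
2 → hit
Hits: 5.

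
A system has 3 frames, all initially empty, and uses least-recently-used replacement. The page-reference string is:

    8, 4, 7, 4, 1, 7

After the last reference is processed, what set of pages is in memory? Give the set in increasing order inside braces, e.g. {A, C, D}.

{1, 4, 7}

8 -> fault, frames [8]
4 -> fault, frames [8, 4]
7 -> fault, frames [8, 4, 7]
4 -> hit
1 -> fault, evict 8, frames [7, 4, 1]
7 -> hit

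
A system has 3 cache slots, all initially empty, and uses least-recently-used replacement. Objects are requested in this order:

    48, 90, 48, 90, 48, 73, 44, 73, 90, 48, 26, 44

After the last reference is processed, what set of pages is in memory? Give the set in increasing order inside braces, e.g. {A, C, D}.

48 → fault, frames {48}
90 → fault, frames {48,90}
48 → hit
90 → hit
48 → hit
73 → fault, frames {90,48,73}
44 → fault, evict 90, frames {48,73,44}
73 → hit
90 → fault, evict 48, frames {44,73,90}
48 → fault, evict 44, frames {73,90,48}
26 → fault, evict 73, frames {90,48,26}
44 → fault, evict 90, frames {48,26,44}

{26, 44, 48}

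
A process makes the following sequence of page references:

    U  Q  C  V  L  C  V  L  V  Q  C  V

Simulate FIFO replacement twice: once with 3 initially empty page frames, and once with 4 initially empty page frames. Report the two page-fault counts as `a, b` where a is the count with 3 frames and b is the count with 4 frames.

8, 5

3 frames: F F F F F . . . . F F F → 8 faults.
4 frames: F F F F F . . . . . . . → 5 faults.
5 < 8: adding a frame reduced faults, as is typical.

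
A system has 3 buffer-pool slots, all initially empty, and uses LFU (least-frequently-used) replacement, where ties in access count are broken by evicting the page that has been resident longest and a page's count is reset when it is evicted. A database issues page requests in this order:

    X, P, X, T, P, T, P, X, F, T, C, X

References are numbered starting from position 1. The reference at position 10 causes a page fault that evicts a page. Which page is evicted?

pos 1: X → fault, frames (X)
pos 2: P → fault, frames (X P)
pos 3: X → hit
pos 4: T → fault, frames (X P T)
pos 5: P → hit
pos 6: T → hit
pos 7: P → hit
pos 8: X → hit
pos 9: F → fault, evict T, frames (X P F)
pos 10: T → fault, evict F, frames (X P T)
At position 10, page F is evicted.

F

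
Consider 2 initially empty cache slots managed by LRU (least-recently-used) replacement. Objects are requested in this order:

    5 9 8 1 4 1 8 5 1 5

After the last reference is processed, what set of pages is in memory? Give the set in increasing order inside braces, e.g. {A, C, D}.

{1, 5}

5: fault, frames (5)
9: fault, frames (5 9)
8: fault, evict 5, frames (9 8)
1: fault, evict 9, frames (8 1)
4: fault, evict 8, frames (1 4)
1: hit
8: fault, evict 4, frames (1 8)
5: fault, evict 1, frames (8 5)
1: fault, evict 8, frames (5 1)
5: hit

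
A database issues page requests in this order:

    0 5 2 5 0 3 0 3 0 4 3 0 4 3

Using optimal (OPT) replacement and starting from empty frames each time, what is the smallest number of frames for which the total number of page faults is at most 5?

f=1: 14 faults
f=2: 8 faults
f=3: 5 faults
f=4: 5 faults
f=5: 5 faults
Smallest f with faults ≤ 5 is 3.

3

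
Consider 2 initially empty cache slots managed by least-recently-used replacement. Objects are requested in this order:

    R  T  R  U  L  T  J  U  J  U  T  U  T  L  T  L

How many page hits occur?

7

R → miss, frames (R)
T → miss, frames (R T)
R → hit
U → miss, evict T, frames (R U)
L → miss, evict R, frames (U L)
T → miss, evict U, frames (L T)
J → miss, evict L, frames (T J)
U → miss, evict T, frames (J U)
J → hit
U → hit
T → miss, evict J, frames (U T)
U → hit
T → hit
L → miss, evict U, frames (T L)
T → hit
L → hit
Hits: 7.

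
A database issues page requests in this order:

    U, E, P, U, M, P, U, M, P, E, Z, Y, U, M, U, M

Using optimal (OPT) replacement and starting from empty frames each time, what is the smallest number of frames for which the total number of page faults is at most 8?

3

f=1: 16 faults
f=2: 10 faults
f=3: 7 faults
f=4: 6 faults
f=5: 6 faults
f=6: 6 faults
Smallest f with faults ≤ 8 is 3.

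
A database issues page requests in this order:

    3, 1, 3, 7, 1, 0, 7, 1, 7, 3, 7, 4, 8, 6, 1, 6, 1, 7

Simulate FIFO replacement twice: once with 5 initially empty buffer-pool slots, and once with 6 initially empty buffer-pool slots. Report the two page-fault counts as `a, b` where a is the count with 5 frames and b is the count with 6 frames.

5 frames: F F . F . F . . . . . F F F F . . F → 9 faults.
6 frames: F F . F . F . . . . . F F F . . . . → 7 faults.
7 < 9: adding a frame reduced faults, as is typical.

9, 7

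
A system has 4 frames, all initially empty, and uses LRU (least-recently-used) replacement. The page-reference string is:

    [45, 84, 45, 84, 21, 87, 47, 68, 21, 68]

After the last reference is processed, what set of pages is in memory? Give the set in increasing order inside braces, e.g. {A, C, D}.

45 -> fault, frames {45}
84 -> fault, frames {45,84}
45 -> hit
84 -> hit
21 -> fault, frames {45,84,21}
87 -> fault, frames {45,84,21,87}
47 -> fault, evict 45, frames {84,21,87,47}
68 -> fault, evict 84, frames {21,87,47,68}
21 -> hit
68 -> hit

{21, 47, 68, 87}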